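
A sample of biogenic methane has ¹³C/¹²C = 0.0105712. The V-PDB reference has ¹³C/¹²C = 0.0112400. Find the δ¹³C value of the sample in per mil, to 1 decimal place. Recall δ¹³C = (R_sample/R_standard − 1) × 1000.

δ¹³C = (R_sample / R_standard − 1) × 1000
R_sample / R_standard = 0.0105712 / 0.0112400 = 0.940498
δ¹³C = (0.940498 − 1) × 1000 = -59.50 per mil

-59.5 per mil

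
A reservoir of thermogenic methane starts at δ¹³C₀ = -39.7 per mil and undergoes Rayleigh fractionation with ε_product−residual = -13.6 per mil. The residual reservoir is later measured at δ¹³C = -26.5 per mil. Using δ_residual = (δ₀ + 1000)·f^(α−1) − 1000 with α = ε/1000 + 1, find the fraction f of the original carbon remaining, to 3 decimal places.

α − 1 = ε/1000 = -0.0136
(δ_res + 1000)/(δ₀ + 1000) = (-26.5 + 1000)/(-39.7 + 1000) = 973.5/960.3 = 1.013746
f = 1.013746^(1/-0.0136) = exp(ln(1.013746)/-0.0136) = exp(0.01365/-0.0136)
f = exp(-1.0038) = 0.3665

0.366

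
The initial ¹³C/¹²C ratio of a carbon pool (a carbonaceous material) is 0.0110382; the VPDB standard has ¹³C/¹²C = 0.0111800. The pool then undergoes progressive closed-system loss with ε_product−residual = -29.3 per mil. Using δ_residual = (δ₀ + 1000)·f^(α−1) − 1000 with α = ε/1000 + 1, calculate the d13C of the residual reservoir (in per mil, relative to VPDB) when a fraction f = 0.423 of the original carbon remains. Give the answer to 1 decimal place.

δ₀ = (0.0110382/0.0111800 − 1)×1000 = (0.987317 − 1)×1000 = -12.683 per mil
α − 1 = ε/1000 = -0.0293
f^(α−1) = 0.423^(-0.0293) = 1.025530
δ_res = (-12.683 + 1000) × 1.025530 − 1000 = 1012.522 − 1000 = 12.52 per mil

12.5 per mil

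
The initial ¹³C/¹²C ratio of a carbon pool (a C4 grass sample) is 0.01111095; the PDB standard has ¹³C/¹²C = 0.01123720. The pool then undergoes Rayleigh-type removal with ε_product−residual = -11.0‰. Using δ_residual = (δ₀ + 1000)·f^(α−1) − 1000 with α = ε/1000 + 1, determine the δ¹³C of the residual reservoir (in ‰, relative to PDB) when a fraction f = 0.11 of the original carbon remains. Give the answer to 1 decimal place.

13.1‰

δ₀ = (0.01111095/0.01123720 − 1)×1000 = (0.988765 − 1)×1000 = -11.235‰
α − 1 = ε/1000 = -0.0110
f^(α−1) = 0.11^(-0.0110) = 1.024577
δ_res = (-11.235 + 1000) × 1.024577 − 1000 = 1013.066 − 1000 = 13.07‰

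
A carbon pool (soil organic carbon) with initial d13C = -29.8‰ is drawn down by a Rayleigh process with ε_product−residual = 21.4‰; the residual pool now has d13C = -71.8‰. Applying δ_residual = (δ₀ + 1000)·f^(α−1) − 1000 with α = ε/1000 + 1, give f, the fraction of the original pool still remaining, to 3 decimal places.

α − 1 = ε/1000 = 0.0214
(δ_res + 1000)/(δ₀ + 1000) = (-71.8 + 1000)/(-29.8 + 1000) = 928.2/970.2 = 0.956710
f = 0.956710^(1/0.0214) = exp(ln(0.956710)/0.0214) = exp(-0.04426/0.0214)
f = exp(-2.0680) = 0.1264

0.126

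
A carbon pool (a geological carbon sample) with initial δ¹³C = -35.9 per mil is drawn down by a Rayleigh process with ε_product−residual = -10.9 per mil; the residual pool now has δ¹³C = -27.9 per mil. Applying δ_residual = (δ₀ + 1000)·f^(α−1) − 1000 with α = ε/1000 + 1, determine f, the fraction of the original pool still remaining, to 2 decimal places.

α − 1 = ε/1000 = -0.0109
(δ_res + 1000)/(δ₀ + 1000) = (-27.9 + 1000)/(-35.9 + 1000) = 972.1/964.1 = 1.008298
f = 1.008298^(1/-0.0109) = exp(ln(1.008298)/-0.0109) = exp(0.00826/-0.0109)
f = exp(-0.7581) = 0.4685

0.47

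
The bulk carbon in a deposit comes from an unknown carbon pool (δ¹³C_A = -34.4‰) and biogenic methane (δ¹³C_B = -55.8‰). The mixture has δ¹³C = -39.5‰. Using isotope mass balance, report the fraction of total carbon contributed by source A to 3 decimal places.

δ_mix = f_A·δ_A + (1 − f_A)·δ_B  ⇒  f_A = (δ_mix − δ_B)/(δ_A − δ_B)
f_A = (-39.5 − (-55.8)) / (-34.4 − (-55.8))
f_A = 16.3 / 21.4 = 0.7617

0.762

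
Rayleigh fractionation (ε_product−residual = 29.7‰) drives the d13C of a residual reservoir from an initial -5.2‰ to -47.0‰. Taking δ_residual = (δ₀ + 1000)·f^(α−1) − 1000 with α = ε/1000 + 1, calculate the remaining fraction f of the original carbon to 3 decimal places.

0.236

α − 1 = ε/1000 = 0.0297
(δ_res + 1000)/(δ₀ + 1000) = (-47.0 + 1000)/(-5.2 + 1000) = 953.0/994.8 = 0.957982
f = 0.957982^(1/0.0297) = exp(ln(0.957982)/0.0297) = exp(-0.04293/0.0297)
f = exp(-1.4453) = 0.2357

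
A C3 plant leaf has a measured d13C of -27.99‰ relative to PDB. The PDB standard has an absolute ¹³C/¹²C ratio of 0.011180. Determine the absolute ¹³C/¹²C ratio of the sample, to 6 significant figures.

R_sample = R_standard × (d13C/1000 + 1)
R_sample = 0.011180 × (-27.99/1000 + 1) = 0.011180 × 0.972010
R_sample = 0.0108671

0.0108671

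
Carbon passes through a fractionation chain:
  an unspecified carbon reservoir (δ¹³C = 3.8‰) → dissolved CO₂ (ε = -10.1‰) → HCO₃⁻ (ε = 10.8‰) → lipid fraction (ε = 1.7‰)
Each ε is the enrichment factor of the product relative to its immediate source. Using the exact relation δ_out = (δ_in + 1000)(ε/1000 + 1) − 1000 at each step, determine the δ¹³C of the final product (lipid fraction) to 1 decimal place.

6.1‰

step 1: δ = (3.80 + 1000)·(-10.1/1000 + 1) − 1000 = -6.34‰
step 2: δ = (-6.34 + 1000)·(10.8/1000 + 1) − 1000 = 4.39‰
step 3: δ = (4.39 + 1000)·(1.7/1000 + 1) − 1000 = 6.10‰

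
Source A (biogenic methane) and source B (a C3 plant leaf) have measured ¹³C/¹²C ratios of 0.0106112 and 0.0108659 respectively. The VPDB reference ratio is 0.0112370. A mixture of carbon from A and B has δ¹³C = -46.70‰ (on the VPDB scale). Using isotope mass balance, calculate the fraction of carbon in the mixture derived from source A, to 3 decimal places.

δ_A = (0.0106112/0.0112370 − 1)×1000 = (0.944309 − 1)×1000 = -55.691‰
δ_B = (0.0108659/0.0112370 − 1)×1000 = (0.966975 − 1)×1000 = -33.025‰
f_A = (δ_mix − δ_B)/(δ_A − δ_B) = (-46.70 − (-33.025))/(-55.691 − (-33.025))
f_A = -13.675 / -22.666 = 0.6033

0.603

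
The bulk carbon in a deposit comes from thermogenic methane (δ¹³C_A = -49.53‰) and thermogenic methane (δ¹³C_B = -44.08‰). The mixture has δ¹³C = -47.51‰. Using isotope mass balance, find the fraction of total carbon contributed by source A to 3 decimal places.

0.629

δ_mix = f_A·δ_A + (1 − f_A)·δ_B  ⇒  f_A = (δ_mix − δ_B)/(δ_A − δ_B)
f_A = (-47.51 − (-44.08)) / (-49.53 − (-44.08))
f_A = -3.43 / -5.45 = 0.6294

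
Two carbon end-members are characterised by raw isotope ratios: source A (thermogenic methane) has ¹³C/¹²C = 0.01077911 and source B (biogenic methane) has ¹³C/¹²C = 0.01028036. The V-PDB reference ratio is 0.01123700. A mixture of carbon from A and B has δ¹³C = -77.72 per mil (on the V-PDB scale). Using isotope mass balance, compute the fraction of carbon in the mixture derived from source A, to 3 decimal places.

δ_A = (0.01077911/0.01123700 − 1)×1000 = (0.959252 − 1)×1000 = -40.748 per mil
δ_B = (0.01028036/0.01123700 − 1)×1000 = (0.914867 − 1)×1000 = -85.133 per mil
f_A = (δ_mix − δ_B)/(δ_A − δ_B) = (-77.72 − (-85.133))/(-40.748 − (-85.133))
f_A = 7.413 / 44.385 = 0.1670

0.167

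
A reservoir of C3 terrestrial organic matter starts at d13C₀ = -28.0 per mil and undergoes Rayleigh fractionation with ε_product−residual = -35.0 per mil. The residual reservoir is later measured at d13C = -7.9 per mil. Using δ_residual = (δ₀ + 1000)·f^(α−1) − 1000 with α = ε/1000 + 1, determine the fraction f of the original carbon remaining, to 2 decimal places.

0.56

α − 1 = ε/1000 = -0.0350
(δ_res + 1000)/(δ₀ + 1000) = (-7.9 + 1000)/(-28.0 + 1000) = 992.1/972.0 = 1.020679
f = 1.020679^(1/-0.0350) = exp(ln(1.020679)/-0.0350) = exp(0.02047/-0.0350)
f = exp(-0.5848) = 0.5572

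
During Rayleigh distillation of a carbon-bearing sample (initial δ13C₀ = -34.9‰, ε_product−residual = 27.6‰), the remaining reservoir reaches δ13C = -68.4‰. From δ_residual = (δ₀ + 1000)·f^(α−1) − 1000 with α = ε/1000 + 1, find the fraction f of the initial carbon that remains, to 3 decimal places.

0.278

α − 1 = ε/1000 = 0.0276
(δ_res + 1000)/(δ₀ + 1000) = (-68.4 + 1000)/(-34.9 + 1000) = 931.6/965.1 = 0.965289
f = 0.965289^(1/0.0276) = exp(ln(0.965289)/0.0276) = exp(-0.03533/0.0276)
f = exp(-1.2800) = 0.2780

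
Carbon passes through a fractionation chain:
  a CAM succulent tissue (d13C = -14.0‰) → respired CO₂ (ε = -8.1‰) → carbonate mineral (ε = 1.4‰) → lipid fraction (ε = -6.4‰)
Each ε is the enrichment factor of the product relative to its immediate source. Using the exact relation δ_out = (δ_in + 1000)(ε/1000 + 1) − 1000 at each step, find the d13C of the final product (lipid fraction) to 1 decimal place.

step 1: δ = (-14.00 + 1000)·(-8.1/1000 + 1) − 1000 = -21.99‰
step 2: δ = (-21.99 + 1000)·(1.4/1000 + 1) − 1000 = -20.62‰
step 3: δ = (-20.62 + 1000)·(-6.4/1000 + 1) − 1000 = -26.89‰

-26.9‰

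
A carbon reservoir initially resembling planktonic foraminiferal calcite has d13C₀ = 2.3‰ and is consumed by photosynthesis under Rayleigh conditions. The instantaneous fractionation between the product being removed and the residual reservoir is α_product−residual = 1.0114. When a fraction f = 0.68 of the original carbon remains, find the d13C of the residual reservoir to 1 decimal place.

Rayleigh residual: δ_res = (δ₀ + 1000)·f^(α−1) − 1000
α − 1 = 0.01140
f^(α−1) = 0.68^(0.01140) = 0.995613
δ_res = (2.3 + 1000) × 0.995613 − 1000 = 997.903 − 1000 = -2.10‰

-2.1‰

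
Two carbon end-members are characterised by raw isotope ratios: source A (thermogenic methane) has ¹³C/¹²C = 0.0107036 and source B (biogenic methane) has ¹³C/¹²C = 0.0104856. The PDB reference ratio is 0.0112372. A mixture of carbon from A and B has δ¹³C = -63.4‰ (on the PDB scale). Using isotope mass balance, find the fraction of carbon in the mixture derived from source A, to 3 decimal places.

0.180

δ_A = (0.0107036/0.0112372 − 1)×1000 = (0.952515 − 1)×1000 = -47.485‰
δ_B = (0.0104856/0.0112372 − 1)×1000 = (0.933115 − 1)×1000 = -66.885‰
f_A = (δ_mix − δ_B)/(δ_A − δ_B) = (-63.4 − (-66.885))/(-47.485 − (-66.885))
f_A = 3.485 / 19.400 = 0.1796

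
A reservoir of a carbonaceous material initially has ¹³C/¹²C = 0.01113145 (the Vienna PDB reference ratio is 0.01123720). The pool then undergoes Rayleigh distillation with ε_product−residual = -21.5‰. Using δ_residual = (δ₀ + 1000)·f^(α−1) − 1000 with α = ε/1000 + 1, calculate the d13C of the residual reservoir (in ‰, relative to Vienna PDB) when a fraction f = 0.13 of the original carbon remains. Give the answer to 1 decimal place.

35.0‰

δ₀ = (0.01113145/0.01123720 − 1)×1000 = (0.990589 − 1)×1000 = -9.411‰
α − 1 = ε/1000 = -0.0215
f^(α−1) = 0.13^(-0.0215) = 1.044841
δ_res = (-9.411 + 1000) × 1.044841 − 1000 = 1035.008 − 1000 = 35.01‰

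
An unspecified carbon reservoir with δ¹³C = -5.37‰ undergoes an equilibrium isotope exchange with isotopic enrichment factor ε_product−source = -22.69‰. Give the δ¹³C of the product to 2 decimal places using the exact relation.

Exactly, δ_product = (δ_source + 1000)·(ε/1000 + 1) − 1000.
δ_product = (-5.37 + 1000) × (-22.69/1000 + 1) − 1000
δ_product = -27.938‰

-27.94‰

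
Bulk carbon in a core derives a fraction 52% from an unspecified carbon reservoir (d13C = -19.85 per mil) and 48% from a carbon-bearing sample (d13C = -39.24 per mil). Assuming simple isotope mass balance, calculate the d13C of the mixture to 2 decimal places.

δ_mix = f_A·δ_A + f_B·δ_B
δ_mix = 0.52 × (-19.85) + 0.48 × (-39.24)
δ_mix = -10.322 + -18.835 = -29.157 per mil

-29.16 per mil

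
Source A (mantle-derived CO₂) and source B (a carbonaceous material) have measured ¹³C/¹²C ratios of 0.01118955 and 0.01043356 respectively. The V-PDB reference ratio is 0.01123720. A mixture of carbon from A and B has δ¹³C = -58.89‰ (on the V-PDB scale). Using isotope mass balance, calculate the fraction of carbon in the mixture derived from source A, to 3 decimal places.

0.188

δ_A = (0.01118955/0.01123720 − 1)×1000 = (0.995760 − 1)×1000 = -4.240‰
δ_B = (0.01043356/0.01123720 − 1)×1000 = (0.928484 − 1)×1000 = -71.516‰
f_A = (δ_mix − δ_B)/(δ_A − δ_B) = (-58.89 − (-71.516))/(-4.240 − (-71.516))
f_A = 12.626 / 67.276 = 0.1877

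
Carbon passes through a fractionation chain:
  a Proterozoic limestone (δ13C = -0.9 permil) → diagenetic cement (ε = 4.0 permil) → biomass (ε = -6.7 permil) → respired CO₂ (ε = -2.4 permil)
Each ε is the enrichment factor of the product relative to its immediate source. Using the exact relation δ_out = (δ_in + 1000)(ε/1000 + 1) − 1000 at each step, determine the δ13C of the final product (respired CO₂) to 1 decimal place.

step 1: δ = (-0.90 + 1000)·(4.0/1000 + 1) − 1000 = 3.10 permil
step 2: δ = (3.10 + 1000)·(-6.7/1000 + 1) − 1000 = -3.62 permil
step 3: δ = (-3.62 + 1000)·(-2.4/1000 + 1) − 1000 = -6.02 permil

-6.0 permil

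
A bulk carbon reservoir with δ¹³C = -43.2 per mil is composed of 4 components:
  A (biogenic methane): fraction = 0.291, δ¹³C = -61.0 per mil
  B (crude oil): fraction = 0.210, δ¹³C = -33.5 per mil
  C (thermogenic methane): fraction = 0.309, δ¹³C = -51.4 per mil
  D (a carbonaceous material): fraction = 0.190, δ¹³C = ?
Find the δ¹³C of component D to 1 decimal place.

Isotope mass balance: δ_bulk = Σ fᵢ·δᵢ.
-43.2 = 0.291×(-61.0) + 0.210×(-33.5) + 0.309×(-51.4) + 0.190×δ_D
0.190·δ_D = -43.2 − (-40.669) = -2.531
δ_D = -2.531 / 0.190 = -13.32 per mil

-13.3 per mil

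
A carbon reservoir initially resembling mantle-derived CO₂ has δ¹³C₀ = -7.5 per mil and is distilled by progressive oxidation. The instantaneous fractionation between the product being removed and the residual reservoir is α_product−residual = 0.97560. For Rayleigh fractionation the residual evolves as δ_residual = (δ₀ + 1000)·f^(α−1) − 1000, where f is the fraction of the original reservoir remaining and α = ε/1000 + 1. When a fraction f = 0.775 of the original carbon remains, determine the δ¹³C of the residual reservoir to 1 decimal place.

-1.3 per mil

Rayleigh residual: δ_res = (δ₀ + 1000)·f^(α−1) − 1000
α − 1 = -0.02440
f^(α−1) = 0.775^(-0.02440) = 1.006239
δ_res = (-7.5 + 1000) × 1.006239 − 1000 = 998.692 − 1000 = -1.31 per mil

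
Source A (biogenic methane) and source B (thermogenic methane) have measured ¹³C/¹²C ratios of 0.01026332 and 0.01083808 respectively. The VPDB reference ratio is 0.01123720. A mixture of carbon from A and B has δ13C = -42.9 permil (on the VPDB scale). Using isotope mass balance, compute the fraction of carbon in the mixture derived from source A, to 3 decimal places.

0.144

δ_A = (0.01026332/0.01123720 − 1)×1000 = (0.913334 − 1)×1000 = -86.666 permil
δ_B = (0.01083808/0.01123720 − 1)×1000 = (0.964482 − 1)×1000 = -35.518 permil
f_A = (δ_mix − δ_B)/(δ_A − δ_B) = (-42.9 − (-35.518))/(-86.666 − (-35.518))
f_A = -7.382 / -51.148 = 0.1443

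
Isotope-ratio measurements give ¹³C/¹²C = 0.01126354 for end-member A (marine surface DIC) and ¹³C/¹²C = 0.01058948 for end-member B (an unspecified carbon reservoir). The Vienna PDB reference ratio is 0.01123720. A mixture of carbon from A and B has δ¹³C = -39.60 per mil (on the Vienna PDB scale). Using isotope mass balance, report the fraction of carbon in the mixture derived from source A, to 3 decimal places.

0.301

δ_A = (0.01126354/0.01123720 − 1)×1000 = (1.002344 − 1)×1000 = 2.344 per mil
δ_B = (0.01058948/0.01123720 − 1)×1000 = (0.942359 − 1)×1000 = -57.641 per mil
f_A = (δ_mix − δ_B)/(δ_A − δ_B) = (-39.60 − (-57.641))/(2.344 − (-57.641))
f_A = 18.041 / 59.985 = 0.3008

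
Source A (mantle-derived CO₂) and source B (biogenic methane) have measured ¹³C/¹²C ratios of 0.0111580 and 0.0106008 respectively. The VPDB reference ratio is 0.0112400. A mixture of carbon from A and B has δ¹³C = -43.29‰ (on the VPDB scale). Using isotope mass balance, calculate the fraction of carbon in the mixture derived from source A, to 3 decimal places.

δ_A = (0.0111580/0.0112400 − 1)×1000 = (0.992705 − 1)×1000 = -7.295‰
δ_B = (0.0106008/0.0112400 − 1)×1000 = (0.943132 − 1)×1000 = -56.868‰
f_A = (δ_mix − δ_B)/(δ_A − δ_B) = (-43.29 − (-56.868))/(-7.295 − (-56.868))
f_A = 13.578 / 49.573 = 0.2739

0.274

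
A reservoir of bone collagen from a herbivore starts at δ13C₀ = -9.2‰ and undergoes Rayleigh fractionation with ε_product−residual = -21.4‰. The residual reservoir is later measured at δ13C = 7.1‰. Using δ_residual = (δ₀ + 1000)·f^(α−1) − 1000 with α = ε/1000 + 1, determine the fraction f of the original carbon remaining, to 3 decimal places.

α − 1 = ε/1000 = -0.0214
(δ_res + 1000)/(δ₀ + 1000) = (7.1 + 1000)/(-9.2 + 1000) = 1007.1/990.8 = 1.016451
f = 1.016451^(1/-0.0214) = exp(ln(1.016451)/-0.0214) = exp(0.01632/-0.0214)
f = exp(-0.7625) = 0.4665

0.466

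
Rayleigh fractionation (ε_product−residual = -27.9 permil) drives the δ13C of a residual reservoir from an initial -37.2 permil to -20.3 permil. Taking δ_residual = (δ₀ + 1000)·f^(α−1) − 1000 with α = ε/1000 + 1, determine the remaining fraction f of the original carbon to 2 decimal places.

α − 1 = ε/1000 = -0.0279
(δ_res + 1000)/(δ₀ + 1000) = (-20.3 + 1000)/(-37.2 + 1000) = 979.7/962.8 = 1.017553
f = 1.017553^(1/-0.0279) = exp(ln(1.017553)/-0.0279) = exp(0.01740/-0.0279)
f = exp(-0.6237) = 0.5360

0.54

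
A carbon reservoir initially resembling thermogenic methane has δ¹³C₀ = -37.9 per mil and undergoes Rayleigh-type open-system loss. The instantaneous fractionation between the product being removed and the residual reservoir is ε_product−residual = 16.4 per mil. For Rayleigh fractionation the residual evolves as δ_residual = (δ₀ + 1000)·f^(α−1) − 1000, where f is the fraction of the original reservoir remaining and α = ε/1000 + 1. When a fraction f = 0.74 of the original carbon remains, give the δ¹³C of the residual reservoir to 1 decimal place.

Rayleigh residual: δ_res = (δ₀ + 1000)·f^(α−1) − 1000
α = ε/1000 + 1 = 1.01640, so α − 1 = 0.01640
f^(α−1) = 0.74^(0.01640) = 0.995074
δ_res = (-37.9 + 1000) × 0.995074 − 1000 = 957.361 − 1000 = -42.64 per mil

-42.6 per mil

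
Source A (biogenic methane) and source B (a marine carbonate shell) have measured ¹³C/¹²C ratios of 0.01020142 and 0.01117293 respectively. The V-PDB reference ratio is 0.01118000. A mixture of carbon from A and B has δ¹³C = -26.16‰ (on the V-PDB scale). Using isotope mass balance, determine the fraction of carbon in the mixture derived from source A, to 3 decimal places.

δ_A = (0.01020142/0.01118000 − 1)×1000 = (0.912470 − 1)×1000 = -87.530‰
δ_B = (0.01117293/0.01118000 − 1)×1000 = (0.999368 − 1)×1000 = -0.632‰
f_A = (δ_mix − δ_B)/(δ_A − δ_B) = (-26.16 − (-0.632))/(-87.530 − (-0.632))
f_A = -25.528 / -86.897 = 0.2938

0.294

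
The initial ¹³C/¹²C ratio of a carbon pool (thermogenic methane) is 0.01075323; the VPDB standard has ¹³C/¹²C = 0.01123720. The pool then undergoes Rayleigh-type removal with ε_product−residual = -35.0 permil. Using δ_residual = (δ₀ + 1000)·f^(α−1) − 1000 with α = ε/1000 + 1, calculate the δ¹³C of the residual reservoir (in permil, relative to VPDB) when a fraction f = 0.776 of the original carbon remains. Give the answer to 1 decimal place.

-34.5 permil

δ₀ = (0.01075323/0.01123720 − 1)×1000 = (0.956931 − 1)×1000 = -43.069 permil
α − 1 = ε/1000 = -0.0350
f^(α−1) = 0.776^(-0.0350) = 1.008916
δ_res = (-43.069 + 1000) × 1.008916 − 1000 = 965.463 − 1000 = -34.54 permil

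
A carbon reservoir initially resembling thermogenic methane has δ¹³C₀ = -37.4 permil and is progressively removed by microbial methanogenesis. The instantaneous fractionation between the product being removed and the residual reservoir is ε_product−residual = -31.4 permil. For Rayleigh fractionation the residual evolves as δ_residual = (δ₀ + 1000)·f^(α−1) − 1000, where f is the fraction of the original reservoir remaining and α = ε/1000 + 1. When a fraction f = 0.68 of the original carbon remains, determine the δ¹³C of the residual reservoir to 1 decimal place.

-25.7 permil

Rayleigh residual: δ_res = (δ₀ + 1000)·f^(α−1) − 1000
α = ε/1000 + 1 = 0.96860, so α − 1 = -0.03140
f^(α−1) = 0.68^(-0.03140) = 1.012183
δ_res = (-37.4 + 1000) × 1.012183 − 1000 = 974.328 − 1000 = -25.67 permil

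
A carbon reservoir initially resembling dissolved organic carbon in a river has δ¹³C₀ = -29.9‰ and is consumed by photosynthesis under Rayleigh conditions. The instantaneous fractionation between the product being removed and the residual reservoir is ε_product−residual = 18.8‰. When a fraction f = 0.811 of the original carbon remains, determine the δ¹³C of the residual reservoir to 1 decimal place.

Rayleigh residual: δ_res = (δ₀ + 1000)·f^(α−1) − 1000
α = ε/1000 + 1 = 1.01880, so α − 1 = 0.01880
f^(α−1) = 0.811^(0.01880) = 0.996069
δ_res = (-29.9 + 1000) × 0.996069 − 1000 = 966.287 − 1000 = -33.71‰

-33.7‰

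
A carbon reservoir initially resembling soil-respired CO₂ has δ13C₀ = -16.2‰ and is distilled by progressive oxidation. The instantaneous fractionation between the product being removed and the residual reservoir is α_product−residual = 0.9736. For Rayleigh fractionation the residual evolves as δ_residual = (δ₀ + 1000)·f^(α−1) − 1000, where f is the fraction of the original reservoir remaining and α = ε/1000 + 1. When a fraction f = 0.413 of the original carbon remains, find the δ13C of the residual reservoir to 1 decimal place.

7.0‰

Rayleigh residual: δ_res = (δ₀ + 1000)·f^(α−1) − 1000
α − 1 = -0.02640
f^(α−1) = 0.413^(-0.02640) = 1.023620
δ_res = (-16.2 + 1000) × 1.023620 − 1000 = 1007.038 − 1000 = 7.04‰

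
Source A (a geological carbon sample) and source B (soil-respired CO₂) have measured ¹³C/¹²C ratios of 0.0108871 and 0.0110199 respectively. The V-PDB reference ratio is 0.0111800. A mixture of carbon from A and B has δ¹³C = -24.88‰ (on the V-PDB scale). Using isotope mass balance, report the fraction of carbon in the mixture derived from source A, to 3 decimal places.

δ_A = (0.0108871/0.0111800 − 1)×1000 = (0.973801 − 1)×1000 = -26.199‰
δ_B = (0.0110199/0.0111800 − 1)×1000 = (0.985680 − 1)×1000 = -14.320‰
f_A = (δ_mix − δ_B)/(δ_A − δ_B) = (-24.88 − (-14.320))/(-26.199 − (-14.320))
f_A = -10.560 / -11.878 = 0.8890

0.889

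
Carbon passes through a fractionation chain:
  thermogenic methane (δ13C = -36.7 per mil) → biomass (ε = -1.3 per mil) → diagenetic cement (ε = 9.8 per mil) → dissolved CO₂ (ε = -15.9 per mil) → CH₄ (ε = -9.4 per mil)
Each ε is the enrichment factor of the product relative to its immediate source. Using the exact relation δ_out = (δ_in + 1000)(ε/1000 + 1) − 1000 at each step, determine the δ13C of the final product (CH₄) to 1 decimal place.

-53.0 per mil

step 1: δ = (-36.70 + 1000)·(-1.3/1000 + 1) − 1000 = -37.95 per mil
step 2: δ = (-37.95 + 1000)·(9.8/1000 + 1) − 1000 = -28.52 per mil
step 3: δ = (-28.52 + 1000)·(-15.9/1000 + 1) − 1000 = -43.97 per mil
step 4: δ = (-43.97 + 1000)·(-9.4/1000 + 1) − 1000 = -52.96 per mil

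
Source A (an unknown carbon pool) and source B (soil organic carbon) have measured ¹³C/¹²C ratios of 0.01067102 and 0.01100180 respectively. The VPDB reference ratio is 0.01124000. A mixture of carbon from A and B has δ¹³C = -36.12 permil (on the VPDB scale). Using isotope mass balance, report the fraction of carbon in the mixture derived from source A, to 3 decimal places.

0.507

δ_A = (0.01067102/0.01124000 − 1)×1000 = (0.949379 − 1)×1000 = -50.621 permil
δ_B = (0.01100180/0.01124000 − 1)×1000 = (0.978808 − 1)×1000 = -21.192 permil
f_A = (δ_mix − δ_B)/(δ_A − δ_B) = (-36.12 − (-21.192))/(-50.621 − (-21.192))
f_A = -14.928 / -29.429 = 0.5073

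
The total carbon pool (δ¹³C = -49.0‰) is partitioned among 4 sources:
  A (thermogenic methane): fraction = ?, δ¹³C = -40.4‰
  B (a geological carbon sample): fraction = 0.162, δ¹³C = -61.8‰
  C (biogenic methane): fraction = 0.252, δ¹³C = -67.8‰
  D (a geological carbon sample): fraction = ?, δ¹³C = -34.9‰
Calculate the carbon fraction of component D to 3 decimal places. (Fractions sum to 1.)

0.322

Let f_D and f_A be the unknown fractions; fractions sum to 1 so f_D + f_A = 0.586.
Mass balance: Σ fᵢ·δᵢ = δ_bulk ⇒ f_D·(-34.9) + f_A·(-40.4) = -49.0 − (-27.097) = -21.903
Substitute f_A = 0.586 − f_D:
f_D·(-34.9 − -40.4) = -21.903 − 0.586×(-40.4) = 1.772
f_D = 1.772 / 5.5 = 0.3221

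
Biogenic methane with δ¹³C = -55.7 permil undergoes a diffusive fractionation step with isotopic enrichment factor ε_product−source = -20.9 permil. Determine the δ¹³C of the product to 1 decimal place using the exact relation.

To first order, δ_product ≈ δ_source + ε = -76.6 permil.
Exactly, δ_product = (δ_source + 1000)·(ε/1000 + 1) − 1000.
δ_product = (-55.7 + 1000) × (-20.9/1000 + 1) − 1000
δ_product = -75.44 permil

-75.4 permil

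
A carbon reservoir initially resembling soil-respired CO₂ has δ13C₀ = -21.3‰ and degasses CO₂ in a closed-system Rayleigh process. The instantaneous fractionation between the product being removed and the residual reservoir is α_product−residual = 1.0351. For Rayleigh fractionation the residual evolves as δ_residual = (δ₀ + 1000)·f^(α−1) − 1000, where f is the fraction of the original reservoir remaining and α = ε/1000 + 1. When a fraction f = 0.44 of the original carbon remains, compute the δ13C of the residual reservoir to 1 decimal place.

-49.1‰

Rayleigh residual: δ_res = (δ₀ + 1000)·f^(α−1) − 1000
α − 1 = 0.03510
f^(α−1) = 0.44^(0.03510) = 0.971595
δ_res = (-21.3 + 1000) × 0.971595 − 1000 = 950.900 − 1000 = -49.10‰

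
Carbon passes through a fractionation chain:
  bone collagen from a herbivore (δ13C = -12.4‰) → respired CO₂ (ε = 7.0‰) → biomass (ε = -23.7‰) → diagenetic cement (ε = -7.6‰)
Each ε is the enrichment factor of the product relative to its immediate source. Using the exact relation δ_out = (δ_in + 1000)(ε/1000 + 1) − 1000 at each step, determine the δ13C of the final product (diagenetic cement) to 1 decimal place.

step 1: δ = (-12.40 + 1000)·(7.0/1000 + 1) − 1000 = -5.49‰
step 2: δ = (-5.49 + 1000)·(-23.7/1000 + 1) − 1000 = -29.06‰
step 3: δ = (-29.06 + 1000)·(-7.6/1000 + 1) − 1000 = -36.44‰

-36.4‰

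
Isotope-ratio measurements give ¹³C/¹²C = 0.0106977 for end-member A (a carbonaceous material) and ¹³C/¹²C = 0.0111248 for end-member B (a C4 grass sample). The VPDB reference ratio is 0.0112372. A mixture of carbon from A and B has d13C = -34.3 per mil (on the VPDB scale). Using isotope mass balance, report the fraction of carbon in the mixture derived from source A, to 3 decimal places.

δ_A = (0.0106977/0.0112372 − 1)×1000 = (0.951990 − 1)×1000 = -48.010 per mil
δ_B = (0.0111248/0.0112372 − 1)×1000 = (0.989998 − 1)×1000 = -10.002 per mil
f_A = (δ_mix − δ_B)/(δ_A − δ_B) = (-34.3 − (-10.002))/(-48.010 − (-10.002))
f_A = -24.298 / -38.008 = 0.6393

0.639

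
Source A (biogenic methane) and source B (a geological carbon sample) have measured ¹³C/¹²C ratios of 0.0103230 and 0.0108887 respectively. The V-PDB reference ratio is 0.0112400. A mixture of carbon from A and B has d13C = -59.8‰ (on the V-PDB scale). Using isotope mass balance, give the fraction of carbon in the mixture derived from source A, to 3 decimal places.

0.567

δ_A = (0.0103230/0.0112400 − 1)×1000 = (0.918416 − 1)×1000 = -81.584‰
δ_B = (0.0108887/0.0112400 − 1)×1000 = (0.968746 − 1)×1000 = -31.254‰
f_A = (δ_mix − δ_B)/(δ_A − δ_B) = (-59.8 − (-31.254))/(-81.584 − (-31.254))
f_A = -28.546 / -50.329 = 0.5672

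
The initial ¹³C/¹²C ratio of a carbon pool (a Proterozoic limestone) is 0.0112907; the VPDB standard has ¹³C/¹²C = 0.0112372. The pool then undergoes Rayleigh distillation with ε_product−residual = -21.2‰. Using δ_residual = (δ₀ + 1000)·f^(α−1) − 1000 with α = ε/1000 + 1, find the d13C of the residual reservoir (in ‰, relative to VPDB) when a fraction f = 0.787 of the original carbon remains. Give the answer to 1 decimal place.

δ₀ = (0.0112907/0.0112372 − 1)×1000 = (1.004761 − 1)×1000 = 4.761‰
α − 1 = ε/1000 = -0.0212
f^(α−1) = 0.787^(-0.0212) = 1.005091
δ_res = (4.761 + 1000) × 1.005091 − 1000 = 1009.876 − 1000 = 9.88‰

9.9‰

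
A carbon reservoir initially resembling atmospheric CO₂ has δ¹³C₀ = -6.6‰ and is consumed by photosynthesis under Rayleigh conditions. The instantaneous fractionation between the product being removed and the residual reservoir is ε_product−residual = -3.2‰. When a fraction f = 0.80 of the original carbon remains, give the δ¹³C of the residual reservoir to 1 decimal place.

-5.9‰

Rayleigh residual: δ_res = (δ₀ + 1000)·f^(α−1) − 1000
α = ε/1000 + 1 = 0.99680, so α − 1 = -0.00320
f^(α−1) = 0.80^(-0.00320) = 1.000714
δ_res = (-6.6 + 1000) × 1.000714 − 1000 = 994.110 − 1000 = -5.89‰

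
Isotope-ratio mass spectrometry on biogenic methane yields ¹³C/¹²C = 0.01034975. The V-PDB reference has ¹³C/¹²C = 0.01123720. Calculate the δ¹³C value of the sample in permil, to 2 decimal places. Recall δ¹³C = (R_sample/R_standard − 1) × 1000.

δ¹³C = (R_sample / R_standard − 1) × 1000
R_sample / R_standard = 0.01034975 / 0.01123720 = 0.921026
δ¹³C = (0.921026 − 1) × 1000 = -78.974 permil

-78.97 permil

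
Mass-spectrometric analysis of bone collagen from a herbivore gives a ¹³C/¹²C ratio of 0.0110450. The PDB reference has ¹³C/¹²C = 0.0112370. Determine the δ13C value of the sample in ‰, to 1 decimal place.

-17.1‰

δ13C = (R_sample / R_standard − 1) × 1000
R_sample / R_standard = 0.0110450 / 0.0112370 = 0.982914
δ13C = (0.982914 − 1) × 1000 = -17.09‰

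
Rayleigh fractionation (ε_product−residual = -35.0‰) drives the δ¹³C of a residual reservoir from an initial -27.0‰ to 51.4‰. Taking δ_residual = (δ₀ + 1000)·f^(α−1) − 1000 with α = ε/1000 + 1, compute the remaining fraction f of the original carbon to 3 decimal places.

0.109

α − 1 = ε/1000 = -0.0350
(δ_res + 1000)/(δ₀ + 1000) = (51.4 + 1000)/(-27.0 + 1000) = 1051.4/973.0 = 1.080576
f = 1.080576^(1/-0.0350) = exp(ln(1.080576)/-0.0350) = exp(0.07749/-0.0350)
f = exp(-2.2141) = 0.1093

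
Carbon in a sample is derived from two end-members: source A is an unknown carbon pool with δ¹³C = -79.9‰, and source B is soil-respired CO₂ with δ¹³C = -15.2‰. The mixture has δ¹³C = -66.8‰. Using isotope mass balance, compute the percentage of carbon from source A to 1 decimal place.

δ_mix = f_A·δ_A + (1 − f_A)·δ_B  ⇒  f_A = (δ_mix − δ_B)/(δ_A − δ_B)
f_A = (-66.8 − (-15.2)) / (-79.9 − (-15.2))
f_A = -51.6 / -64.7 = 0.7975

79.8%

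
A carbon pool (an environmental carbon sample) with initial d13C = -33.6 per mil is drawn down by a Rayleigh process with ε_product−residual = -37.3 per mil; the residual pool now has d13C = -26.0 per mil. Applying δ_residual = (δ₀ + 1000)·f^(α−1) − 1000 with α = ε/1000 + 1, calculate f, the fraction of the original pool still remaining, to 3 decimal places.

0.811

α − 1 = ε/1000 = -0.0373
(δ_res + 1000)/(δ₀ + 1000) = (-26.0 + 1000)/(-33.6 + 1000) = 974.0/966.4 = 1.007864
f = 1.007864^(1/-0.0373) = exp(ln(1.007864)/-0.0373) = exp(0.00783/-0.0373)
f = exp(-0.2100) = 0.8106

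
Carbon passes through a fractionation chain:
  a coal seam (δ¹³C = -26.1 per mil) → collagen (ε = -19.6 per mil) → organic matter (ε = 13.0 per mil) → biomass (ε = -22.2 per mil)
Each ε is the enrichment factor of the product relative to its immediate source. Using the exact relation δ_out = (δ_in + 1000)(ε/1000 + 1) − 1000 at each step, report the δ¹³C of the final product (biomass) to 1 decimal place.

-54.2 per mil

step 1: δ = (-26.10 + 1000)·(-19.6/1000 + 1) − 1000 = -45.19 per mil
step 2: δ = (-45.19 + 1000)·(13.0/1000 + 1) − 1000 = -32.78 per mil
step 3: δ = (-32.78 + 1000)·(-22.2/1000 + 1) − 1000 = -54.25 per mil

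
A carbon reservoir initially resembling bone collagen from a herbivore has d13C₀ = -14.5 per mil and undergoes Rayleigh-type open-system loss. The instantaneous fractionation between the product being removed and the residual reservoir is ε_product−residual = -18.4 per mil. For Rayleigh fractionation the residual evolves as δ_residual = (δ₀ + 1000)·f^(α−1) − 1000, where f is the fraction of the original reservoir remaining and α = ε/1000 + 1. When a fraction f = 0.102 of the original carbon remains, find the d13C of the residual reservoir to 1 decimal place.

Rayleigh residual: δ_res = (δ₀ + 1000)·f^(α−1) − 1000
α = ε/1000 + 1 = 0.98160, so α − 1 = -0.01840
f^(α−1) = 0.102^(-0.01840) = 1.042898
δ_res = (-14.5 + 1000) × 1.042898 − 1000 = 1027.776 − 1000 = 27.78 per mil

27.8 per mil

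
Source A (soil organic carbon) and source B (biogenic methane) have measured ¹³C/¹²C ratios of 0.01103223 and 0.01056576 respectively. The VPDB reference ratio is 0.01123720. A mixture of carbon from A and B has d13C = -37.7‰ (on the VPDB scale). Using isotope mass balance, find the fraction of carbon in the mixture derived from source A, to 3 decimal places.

δ_A = (0.01103223/0.01123720 − 1)×1000 = (0.981760 − 1)×1000 = -18.240‰
δ_B = (0.01056576/0.01123720 − 1)×1000 = (0.940248 − 1)×1000 = -59.752‰
f_A = (δ_mix − δ_B)/(δ_A − δ_B) = (-37.7 − (-59.752))/(-18.240 − (-59.752))
f_A = 22.052 / 41.511 = 0.5312

0.531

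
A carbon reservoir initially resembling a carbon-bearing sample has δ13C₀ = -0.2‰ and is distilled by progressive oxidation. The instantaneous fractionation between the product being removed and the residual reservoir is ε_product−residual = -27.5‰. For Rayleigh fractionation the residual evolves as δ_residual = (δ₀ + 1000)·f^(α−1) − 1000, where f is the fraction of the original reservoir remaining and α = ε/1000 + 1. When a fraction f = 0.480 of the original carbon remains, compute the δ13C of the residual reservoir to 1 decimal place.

20.2‰

Rayleigh residual: δ_res = (δ₀ + 1000)·f^(α−1) − 1000
α = ε/1000 + 1 = 0.97250, so α − 1 = -0.02750
f^(α−1) = 0.480^(-0.02750) = 1.020389
δ_res = (-0.2 + 1000) × 1.020389 − 1000 = 1020.185 − 1000 = 20.19‰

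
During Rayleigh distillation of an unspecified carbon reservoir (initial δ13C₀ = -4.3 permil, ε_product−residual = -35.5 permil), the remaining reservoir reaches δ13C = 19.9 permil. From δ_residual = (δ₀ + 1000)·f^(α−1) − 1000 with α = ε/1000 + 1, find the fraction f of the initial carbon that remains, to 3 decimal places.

0.508

α − 1 = ε/1000 = -0.0355
(δ_res + 1000)/(δ₀ + 1000) = (19.9 + 1000)/(-4.3 + 1000) = 1019.9/995.7 = 1.024305
f = 1.024305^(1/-0.0355) = exp(ln(1.024305)/-0.0355) = exp(0.02401/-0.0355)
f = exp(-0.6764) = 0.5084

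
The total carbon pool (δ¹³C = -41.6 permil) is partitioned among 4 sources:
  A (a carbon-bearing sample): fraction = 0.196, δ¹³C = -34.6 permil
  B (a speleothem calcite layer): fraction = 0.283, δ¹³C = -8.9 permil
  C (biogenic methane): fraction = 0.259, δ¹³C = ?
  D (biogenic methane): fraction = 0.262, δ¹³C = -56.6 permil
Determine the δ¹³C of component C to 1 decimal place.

Isotope mass balance: δ_bulk = Σ fᵢ·δᵢ.
-41.6 = 0.196×(-34.6) + 0.283×(-8.9) + 0.259×δ_C + 0.262×(-56.6)
0.259·δ_C = -41.6 − (-24.130) = -17.471
δ_C = -17.471 / 0.259 = -67.45 permil

-67.5 permil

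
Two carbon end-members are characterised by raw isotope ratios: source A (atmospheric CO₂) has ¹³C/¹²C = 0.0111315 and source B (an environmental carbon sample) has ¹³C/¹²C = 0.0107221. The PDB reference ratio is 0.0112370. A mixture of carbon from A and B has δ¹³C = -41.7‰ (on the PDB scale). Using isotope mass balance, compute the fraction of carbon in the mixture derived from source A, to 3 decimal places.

δ_A = (0.0111315/0.0112370 − 1)×1000 = (0.990611 − 1)×1000 = -9.389‰
δ_B = (0.0107221/0.0112370 − 1)×1000 = (0.954178 − 1)×1000 = -45.822‰
f_A = (δ_mix − δ_B)/(δ_A − δ_B) = (-41.7 − (-45.822))/(-9.389 − (-45.822))
f_A = 4.122 / 36.433 = 0.1131

0.113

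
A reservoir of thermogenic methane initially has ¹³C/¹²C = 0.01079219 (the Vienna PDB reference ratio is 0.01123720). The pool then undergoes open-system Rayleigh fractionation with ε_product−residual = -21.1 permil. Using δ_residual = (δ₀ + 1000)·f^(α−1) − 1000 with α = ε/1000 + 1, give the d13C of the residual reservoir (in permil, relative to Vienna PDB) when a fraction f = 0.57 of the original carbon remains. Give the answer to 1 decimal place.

-28.1 permil

δ₀ = (0.01079219/0.01123720 − 1)×1000 = (0.960398 − 1)×1000 = -39.602 permil
α − 1 = ε/1000 = -0.0211
f^(α−1) = 0.57^(-0.0211) = 1.011931
δ_res = (-39.602 + 1000) × 1.011931 − 1000 = 971.857 − 1000 = -28.14 permil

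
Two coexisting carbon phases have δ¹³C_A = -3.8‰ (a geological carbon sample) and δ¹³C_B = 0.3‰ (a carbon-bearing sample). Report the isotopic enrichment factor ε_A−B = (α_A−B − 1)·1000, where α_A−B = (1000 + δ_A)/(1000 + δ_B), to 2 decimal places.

-4.10‰

α_A−B = (1000 + -3.8) / (1000 + 0.3) = 996.2 / 1000.3 = 0.995901
ε_A−B = (0.995901 − 1) × 1000 = -4.099‰
(The approximation ε ≈ δ_A − δ_B would give -4.1‰.)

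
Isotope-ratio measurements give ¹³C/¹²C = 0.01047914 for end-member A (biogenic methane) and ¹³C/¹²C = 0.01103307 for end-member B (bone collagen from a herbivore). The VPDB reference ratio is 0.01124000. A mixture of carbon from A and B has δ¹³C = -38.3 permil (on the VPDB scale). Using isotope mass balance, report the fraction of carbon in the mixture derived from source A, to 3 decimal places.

δ_A = (0.01047914/0.01124000 − 1)×1000 = (0.932308 − 1)×1000 = -67.692 permil
δ_B = (0.01103307/0.01124000 − 1)×1000 = (0.981590 − 1)×1000 = -18.410 permil
f_A = (δ_mix − δ_B)/(δ_A − δ_B) = (-38.3 − (-18.410))/(-67.692 − (-18.410))
f_A = -19.890 / -49.282 = 0.4036

0.404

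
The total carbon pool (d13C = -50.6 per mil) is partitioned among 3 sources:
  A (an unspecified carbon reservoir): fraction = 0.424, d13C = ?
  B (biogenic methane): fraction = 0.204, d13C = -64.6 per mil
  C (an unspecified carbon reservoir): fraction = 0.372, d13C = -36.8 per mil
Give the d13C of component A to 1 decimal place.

Isotope mass balance: δ_bulk = Σ fᵢ·δᵢ.
-50.6 = 0.424×δ_A + 0.204×(-64.6) + 0.372×(-36.8)
0.424·δ_A = -50.6 − (-26.868) = -23.732
δ_A = -23.732 / 0.424 = -55.97 per mil

-56.0 per mil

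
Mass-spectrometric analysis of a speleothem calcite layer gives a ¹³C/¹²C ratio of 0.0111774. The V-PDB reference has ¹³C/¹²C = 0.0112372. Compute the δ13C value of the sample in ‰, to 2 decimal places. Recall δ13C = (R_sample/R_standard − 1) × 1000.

-5.32‰

δ13C = (R_sample / R_standard − 1) × 1000
R_sample / R_standard = 0.0111774 / 0.0112372 = 0.994678
δ13C = (0.994678 − 1) × 1000 = -5.322‰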